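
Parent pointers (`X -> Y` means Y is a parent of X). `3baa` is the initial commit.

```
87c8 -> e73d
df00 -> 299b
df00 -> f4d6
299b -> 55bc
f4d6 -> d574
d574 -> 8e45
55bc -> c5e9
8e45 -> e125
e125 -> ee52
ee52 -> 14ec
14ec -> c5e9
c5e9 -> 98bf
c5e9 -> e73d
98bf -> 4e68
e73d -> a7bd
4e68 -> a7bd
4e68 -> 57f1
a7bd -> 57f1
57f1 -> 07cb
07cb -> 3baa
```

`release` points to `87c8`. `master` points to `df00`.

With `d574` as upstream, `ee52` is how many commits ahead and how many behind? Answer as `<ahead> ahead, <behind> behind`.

0 ahead, 3 behind

Reachable from ee52: {07cb, 14ec, 3baa, 4e68, 57f1, 98bf, a7bd, c5e9, e73d, ee52}.
Reachable from d574: {07cb, 14ec, 3baa, 4e68, 57f1, 8e45, 98bf, a7bd, c5e9, d574, e125, e73d, ee52}.
Only in ee52's history (ahead): {} — 0.
Only in d574's history (behind): {8e45, d574, e125} — 3.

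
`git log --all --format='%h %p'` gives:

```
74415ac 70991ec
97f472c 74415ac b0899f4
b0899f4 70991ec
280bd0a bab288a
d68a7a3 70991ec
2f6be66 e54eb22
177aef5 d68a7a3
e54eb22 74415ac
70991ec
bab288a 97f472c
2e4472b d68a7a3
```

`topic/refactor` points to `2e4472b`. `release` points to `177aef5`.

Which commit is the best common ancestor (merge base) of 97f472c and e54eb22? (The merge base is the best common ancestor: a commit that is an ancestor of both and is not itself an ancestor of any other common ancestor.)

74415ac

Ancestors of 97f472c: {70991ec, 74415ac, 97f472c, b0899f4}.
Ancestors of e54eb22: {70991ec, 74415ac, e54eb22}.
Common ancestors: {70991ec, 74415ac}.
Among these, 74415ac is not an ancestor of any other common ancestor — it is the merge base.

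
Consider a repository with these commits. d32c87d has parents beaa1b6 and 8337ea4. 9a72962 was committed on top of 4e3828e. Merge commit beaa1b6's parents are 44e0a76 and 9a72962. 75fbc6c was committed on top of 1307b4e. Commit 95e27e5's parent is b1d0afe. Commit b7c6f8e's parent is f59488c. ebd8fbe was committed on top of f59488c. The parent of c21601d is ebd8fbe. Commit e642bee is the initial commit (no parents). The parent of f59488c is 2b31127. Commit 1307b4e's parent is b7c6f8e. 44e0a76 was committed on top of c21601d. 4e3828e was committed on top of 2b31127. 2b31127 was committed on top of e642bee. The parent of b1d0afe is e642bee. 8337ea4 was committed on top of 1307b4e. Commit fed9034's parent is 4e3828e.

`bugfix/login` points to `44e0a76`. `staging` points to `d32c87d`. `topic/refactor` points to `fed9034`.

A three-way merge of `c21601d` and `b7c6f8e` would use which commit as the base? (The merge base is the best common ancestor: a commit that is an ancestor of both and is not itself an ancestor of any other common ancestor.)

f59488c

Ancestors of c21601d: {2b31127, c21601d, e642bee, ebd8fbe, f59488c}.
Ancestors of b7c6f8e: {2b31127, b7c6f8e, e642bee, f59488c}.
Common ancestors: {2b31127, e642bee, f59488c}.
Among these, f59488c is not an ancestor of any other common ancestor — it is the merge base.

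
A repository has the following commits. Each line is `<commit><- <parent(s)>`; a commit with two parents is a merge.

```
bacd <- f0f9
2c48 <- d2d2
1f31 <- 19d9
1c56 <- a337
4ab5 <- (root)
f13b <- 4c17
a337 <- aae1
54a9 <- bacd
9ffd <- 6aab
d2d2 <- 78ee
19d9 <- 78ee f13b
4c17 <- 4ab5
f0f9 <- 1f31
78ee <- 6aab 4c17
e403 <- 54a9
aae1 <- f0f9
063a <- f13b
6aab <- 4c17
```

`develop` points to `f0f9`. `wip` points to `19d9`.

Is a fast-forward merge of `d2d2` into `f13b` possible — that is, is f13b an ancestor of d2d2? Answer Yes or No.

A fast-forward from f13b to d2d2 is possible iff f13b is an ancestor of d2d2.
Ancestors of d2d2: {4ab5, 4c17, 6aab, 78ee, d2d2}.
f13b is not among them, so fast-forward is not possible.

No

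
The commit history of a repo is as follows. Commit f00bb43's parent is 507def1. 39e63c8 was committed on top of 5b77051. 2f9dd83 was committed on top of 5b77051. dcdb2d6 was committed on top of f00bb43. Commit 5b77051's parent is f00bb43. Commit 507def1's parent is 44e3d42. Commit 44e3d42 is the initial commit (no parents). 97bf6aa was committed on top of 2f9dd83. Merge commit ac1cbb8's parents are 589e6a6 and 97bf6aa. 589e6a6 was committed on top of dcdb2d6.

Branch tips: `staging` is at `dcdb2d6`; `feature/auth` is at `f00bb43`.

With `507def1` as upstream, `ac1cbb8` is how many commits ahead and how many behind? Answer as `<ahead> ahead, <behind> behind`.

Reachable from ac1cbb8: {2f9dd83, 44e3d42, 507def1, 589e6a6, 5b77051, 97bf6aa, ac1cbb8, dcdb2d6, f00bb43}.
Reachable from 507def1: {44e3d42, 507def1}.
Only in ac1cbb8's history (ahead): {2f9dd83, 589e6a6, 5b77051, 97bf6aa, ac1cbb8, dcdb2d6, f00bb43} — 7.
Only in 507def1's history (behind): {} — 0.

7 ahead, 0 behind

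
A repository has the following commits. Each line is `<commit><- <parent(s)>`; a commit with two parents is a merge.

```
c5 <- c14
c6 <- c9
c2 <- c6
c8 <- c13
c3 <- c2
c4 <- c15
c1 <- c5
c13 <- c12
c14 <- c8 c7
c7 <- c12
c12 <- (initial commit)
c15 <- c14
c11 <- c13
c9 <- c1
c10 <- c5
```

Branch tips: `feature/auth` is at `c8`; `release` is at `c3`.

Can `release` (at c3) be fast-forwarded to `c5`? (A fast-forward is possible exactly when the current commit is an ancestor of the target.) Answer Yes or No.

No

A fast-forward from c3 to c5 is possible iff c3 is an ancestor of c5.
Ancestors of c5: {c12, c13, c14, c5, c7, c8}.
c3 is not among them, so fast-forward is not possible.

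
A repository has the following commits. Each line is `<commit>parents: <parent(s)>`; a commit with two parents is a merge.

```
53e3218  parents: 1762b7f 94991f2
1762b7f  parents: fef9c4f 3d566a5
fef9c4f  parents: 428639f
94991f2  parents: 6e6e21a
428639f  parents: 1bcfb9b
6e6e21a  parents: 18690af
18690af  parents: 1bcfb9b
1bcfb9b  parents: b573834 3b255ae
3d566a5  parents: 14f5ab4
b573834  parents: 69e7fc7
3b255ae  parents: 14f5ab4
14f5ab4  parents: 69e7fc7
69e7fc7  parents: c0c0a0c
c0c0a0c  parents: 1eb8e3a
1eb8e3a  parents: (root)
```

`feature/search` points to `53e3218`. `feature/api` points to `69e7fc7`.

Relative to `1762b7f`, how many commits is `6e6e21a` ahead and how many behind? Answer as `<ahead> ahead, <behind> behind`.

Reachable from 6e6e21a: {14f5ab4, 18690af, 1bcfb9b, 1eb8e3a, 3b255ae, 69e7fc7, 6e6e21a, b573834, c0c0a0c}.
Reachable from 1762b7f: {14f5ab4, 1762b7f, 1bcfb9b, 1eb8e3a, 3b255ae, 3d566a5, 428639f, 69e7fc7, b573834, c0c0a0c, fef9c4f}.
Only in 6e6e21a's history (ahead): {18690af, 6e6e21a} — 2.
Only in 1762b7f's history (behind): {1762b7f, 3d566a5, 428639f, fef9c4f} — 4.

2 ahead, 4 behind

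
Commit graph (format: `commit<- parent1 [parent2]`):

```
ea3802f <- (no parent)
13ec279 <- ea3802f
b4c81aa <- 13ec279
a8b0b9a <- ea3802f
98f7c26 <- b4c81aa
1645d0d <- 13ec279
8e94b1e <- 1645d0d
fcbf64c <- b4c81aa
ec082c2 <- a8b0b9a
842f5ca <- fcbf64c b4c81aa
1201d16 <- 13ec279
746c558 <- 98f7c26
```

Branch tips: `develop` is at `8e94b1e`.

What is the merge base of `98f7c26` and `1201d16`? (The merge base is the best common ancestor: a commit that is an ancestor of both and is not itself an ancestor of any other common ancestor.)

Ancestors of 98f7c26: {13ec279, 98f7c26, b4c81aa, ea3802f}.
Ancestors of 1201d16: {1201d16, 13ec279, ea3802f}.
Common ancestors: {13ec279, ea3802f}.
Among these, 13ec279 is not an ancestor of any other common ancestor — it is the merge base.

13ec279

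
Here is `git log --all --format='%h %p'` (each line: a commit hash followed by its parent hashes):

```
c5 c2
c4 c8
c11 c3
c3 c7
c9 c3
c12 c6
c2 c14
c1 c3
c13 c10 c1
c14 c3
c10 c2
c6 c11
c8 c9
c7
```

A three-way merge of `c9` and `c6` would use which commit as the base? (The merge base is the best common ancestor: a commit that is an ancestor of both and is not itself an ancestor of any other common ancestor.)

c3

Ancestors of c9: {c3, c7, c9}.
Ancestors of c6: {c11, c3, c6, c7}.
Common ancestors: {c3, c7}.
Among these, c3 is not an ancestor of any other common ancestor — it is the merge base.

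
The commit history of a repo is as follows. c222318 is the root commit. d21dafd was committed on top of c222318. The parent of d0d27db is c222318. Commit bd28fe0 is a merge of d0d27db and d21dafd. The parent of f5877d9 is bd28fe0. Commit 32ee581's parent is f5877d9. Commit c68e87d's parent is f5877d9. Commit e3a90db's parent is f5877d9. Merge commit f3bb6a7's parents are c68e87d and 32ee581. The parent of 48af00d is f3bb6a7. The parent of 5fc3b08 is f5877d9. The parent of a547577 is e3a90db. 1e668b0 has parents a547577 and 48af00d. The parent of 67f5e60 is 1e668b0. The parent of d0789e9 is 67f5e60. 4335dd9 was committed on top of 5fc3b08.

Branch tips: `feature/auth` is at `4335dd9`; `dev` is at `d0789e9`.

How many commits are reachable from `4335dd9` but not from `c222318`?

6

Reachable from 4335dd9: {4335dd9, 5fc3b08, bd28fe0, c222318, d0d27db, d21dafd, f5877d9}.
Reachable from c222318: {c222318}.
In 4335dd9's history but not c222318's: {4335dd9, 5fc3b08, bd28fe0, d0d27db, d21dafd, f5877d9} — 6 commits.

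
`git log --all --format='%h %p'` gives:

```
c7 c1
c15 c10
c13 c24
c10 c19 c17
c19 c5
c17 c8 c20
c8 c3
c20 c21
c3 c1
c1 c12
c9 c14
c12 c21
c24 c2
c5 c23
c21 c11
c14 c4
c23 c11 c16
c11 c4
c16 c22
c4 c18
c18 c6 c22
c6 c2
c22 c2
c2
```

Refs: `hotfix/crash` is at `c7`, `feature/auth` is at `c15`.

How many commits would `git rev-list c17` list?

13

Walking parent pointers from c17: reachable set = {c1, c11, c12, c17, c18, c2, c20, c21, c22, c3, c4, c6, c8}.
That is 13 commits.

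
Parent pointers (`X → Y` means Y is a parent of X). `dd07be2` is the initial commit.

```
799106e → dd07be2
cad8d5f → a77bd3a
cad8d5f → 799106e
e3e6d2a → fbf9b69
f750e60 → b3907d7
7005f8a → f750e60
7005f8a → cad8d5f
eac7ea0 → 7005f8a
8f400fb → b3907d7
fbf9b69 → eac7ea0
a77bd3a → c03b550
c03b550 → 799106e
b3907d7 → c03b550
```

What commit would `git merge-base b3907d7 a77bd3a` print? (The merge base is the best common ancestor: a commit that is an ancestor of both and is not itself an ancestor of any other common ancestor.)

Ancestors of b3907d7: {799106e, b3907d7, c03b550, dd07be2}.
Ancestors of a77bd3a: {799106e, a77bd3a, c03b550, dd07be2}.
Common ancestors: {799106e, c03b550, dd07be2}.
Among these, c03b550 is not an ancestor of any other common ancestor — it is the merge base.

c03b550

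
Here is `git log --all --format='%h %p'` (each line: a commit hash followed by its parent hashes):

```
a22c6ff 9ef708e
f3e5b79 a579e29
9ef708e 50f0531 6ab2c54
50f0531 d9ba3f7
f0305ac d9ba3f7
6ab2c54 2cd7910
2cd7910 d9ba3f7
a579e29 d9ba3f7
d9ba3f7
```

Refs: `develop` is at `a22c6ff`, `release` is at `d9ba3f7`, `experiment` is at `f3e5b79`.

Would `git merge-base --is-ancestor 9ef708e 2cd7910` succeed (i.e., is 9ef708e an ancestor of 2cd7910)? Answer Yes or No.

No

Ancestors of 2cd7910: {2cd7910, d9ba3f7}.
9ef708e is not in that set, so it is not an ancestor of 2cd7910.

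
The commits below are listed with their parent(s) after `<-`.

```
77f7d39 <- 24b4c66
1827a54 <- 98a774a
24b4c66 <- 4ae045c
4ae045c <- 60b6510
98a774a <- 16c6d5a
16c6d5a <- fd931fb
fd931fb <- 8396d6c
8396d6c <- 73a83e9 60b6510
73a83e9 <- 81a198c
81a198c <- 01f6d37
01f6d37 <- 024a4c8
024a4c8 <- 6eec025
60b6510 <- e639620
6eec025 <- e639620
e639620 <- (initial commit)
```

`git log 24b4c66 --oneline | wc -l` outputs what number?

Walking parent pointers from 24b4c66: reachable set = {24b4c66, 4ae045c, 60b6510, e639620}.
That is 4 commits.

4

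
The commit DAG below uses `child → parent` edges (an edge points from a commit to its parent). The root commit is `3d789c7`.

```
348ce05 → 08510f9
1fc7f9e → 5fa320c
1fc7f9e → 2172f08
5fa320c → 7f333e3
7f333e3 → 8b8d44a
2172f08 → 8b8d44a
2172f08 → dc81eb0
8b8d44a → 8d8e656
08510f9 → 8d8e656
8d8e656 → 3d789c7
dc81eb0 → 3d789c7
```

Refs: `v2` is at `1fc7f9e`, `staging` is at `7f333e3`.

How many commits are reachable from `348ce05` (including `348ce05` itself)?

Walking parent pointers from 348ce05: reachable set = {08510f9, 348ce05, 3d789c7, 8d8e656}.
That is 4 commits.

4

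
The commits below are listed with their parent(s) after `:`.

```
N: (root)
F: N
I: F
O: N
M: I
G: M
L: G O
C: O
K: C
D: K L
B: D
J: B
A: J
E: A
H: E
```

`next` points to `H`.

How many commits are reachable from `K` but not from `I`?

Reachable from K: {C, K, N, O}.
Reachable from I: {F, I, N}.
In K's history but not I's: {C, K, O} — 3 commits.

3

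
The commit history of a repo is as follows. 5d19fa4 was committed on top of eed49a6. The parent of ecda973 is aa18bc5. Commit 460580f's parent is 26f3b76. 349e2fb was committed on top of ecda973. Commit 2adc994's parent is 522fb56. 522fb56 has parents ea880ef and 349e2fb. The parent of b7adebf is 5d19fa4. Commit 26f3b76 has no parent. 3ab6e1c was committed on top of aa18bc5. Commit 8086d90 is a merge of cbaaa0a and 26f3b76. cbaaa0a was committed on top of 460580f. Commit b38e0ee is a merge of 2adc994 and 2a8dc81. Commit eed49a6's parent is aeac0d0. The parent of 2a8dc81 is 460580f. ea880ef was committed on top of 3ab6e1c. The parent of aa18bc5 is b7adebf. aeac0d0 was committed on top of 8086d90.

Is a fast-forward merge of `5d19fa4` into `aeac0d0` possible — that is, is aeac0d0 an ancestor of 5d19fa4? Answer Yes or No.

A fast-forward from aeac0d0 to 5d19fa4 is possible iff aeac0d0 is an ancestor of 5d19fa4.
Ancestors of 5d19fa4: {26f3b76, 460580f, 5d19fa4, 8086d90, aeac0d0, cbaaa0a, eed49a6}.
aeac0d0 is among them, so fast-forward is possible.

Yes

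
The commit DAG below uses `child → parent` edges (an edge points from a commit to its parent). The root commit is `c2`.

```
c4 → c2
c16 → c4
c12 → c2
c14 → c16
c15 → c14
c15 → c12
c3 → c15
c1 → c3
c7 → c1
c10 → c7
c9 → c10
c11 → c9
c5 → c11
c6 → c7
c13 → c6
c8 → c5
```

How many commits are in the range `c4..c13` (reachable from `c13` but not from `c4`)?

Reachable from c13: {c1, c12, c13, c14, c15, c16, c2, c3, c4, c6, c7}.
Reachable from c4: {c2, c4}.
In c13's history but not c4's: {c1, c12, c13, c14, c15, c16, c3, c6, c7} — 9 commits.

9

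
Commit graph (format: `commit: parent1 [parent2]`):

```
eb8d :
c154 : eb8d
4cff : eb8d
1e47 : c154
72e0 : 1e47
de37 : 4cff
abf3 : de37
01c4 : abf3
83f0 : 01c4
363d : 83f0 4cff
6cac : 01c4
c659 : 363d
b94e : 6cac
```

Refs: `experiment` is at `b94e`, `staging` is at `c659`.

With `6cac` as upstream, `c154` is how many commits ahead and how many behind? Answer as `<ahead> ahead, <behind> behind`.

1 ahead, 5 behind

Reachable from c154: {c154, eb8d}.
Reachable from 6cac: {01c4, 4cff, 6cac, abf3, de37, eb8d}.
Only in c154's history (ahead): {c154} — 1.
Only in 6cac's history (behind): {01c4, 4cff, 6cac, abf3, de37} — 5.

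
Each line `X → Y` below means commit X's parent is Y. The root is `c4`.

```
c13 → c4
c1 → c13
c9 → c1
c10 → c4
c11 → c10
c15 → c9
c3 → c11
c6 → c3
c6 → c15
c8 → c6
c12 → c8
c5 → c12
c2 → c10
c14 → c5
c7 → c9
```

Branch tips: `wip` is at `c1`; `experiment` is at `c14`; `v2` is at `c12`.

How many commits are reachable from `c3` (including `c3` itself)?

4

Walking parent pointers from c3: reachable set = {c10, c11, c3, c4}.
That is 4 commits.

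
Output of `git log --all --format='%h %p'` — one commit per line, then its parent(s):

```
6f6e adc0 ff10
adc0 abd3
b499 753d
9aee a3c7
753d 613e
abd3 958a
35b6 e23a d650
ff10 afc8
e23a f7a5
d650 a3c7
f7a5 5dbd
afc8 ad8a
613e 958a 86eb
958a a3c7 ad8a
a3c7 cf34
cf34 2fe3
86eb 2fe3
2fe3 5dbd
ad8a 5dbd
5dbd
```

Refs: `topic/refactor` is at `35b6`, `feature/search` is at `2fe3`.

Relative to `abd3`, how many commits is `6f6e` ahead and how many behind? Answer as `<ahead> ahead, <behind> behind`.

Reachable from 6f6e: {2fe3, 5dbd, 6f6e, 958a, a3c7, abd3, ad8a, adc0, afc8, cf34, ff10}.
Reachable from abd3: {2fe3, 5dbd, 958a, a3c7, abd3, ad8a, cf34}.
Only in 6f6e's history (ahead): {6f6e, adc0, afc8, ff10} — 4.
Only in abd3's history (behind): {} — 0.

4 ahead, 0 behind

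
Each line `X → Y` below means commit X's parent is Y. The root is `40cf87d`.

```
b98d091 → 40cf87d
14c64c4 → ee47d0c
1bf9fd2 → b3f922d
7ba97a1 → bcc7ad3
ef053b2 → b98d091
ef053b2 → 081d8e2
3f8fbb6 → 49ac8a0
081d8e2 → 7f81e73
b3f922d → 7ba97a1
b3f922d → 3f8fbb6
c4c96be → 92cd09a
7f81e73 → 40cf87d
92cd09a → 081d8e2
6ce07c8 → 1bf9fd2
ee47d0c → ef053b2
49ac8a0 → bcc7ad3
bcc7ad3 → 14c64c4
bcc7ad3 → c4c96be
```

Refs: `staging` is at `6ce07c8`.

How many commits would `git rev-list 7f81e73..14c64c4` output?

Reachable from 14c64c4: {081d8e2, 14c64c4, 40cf87d, 7f81e73, b98d091, ee47d0c, ef053b2}.
Reachable from 7f81e73: {40cf87d, 7f81e73}.
In 14c64c4's history but not 7f81e73's: {081d8e2, 14c64c4, b98d091, ee47d0c, ef053b2} — 5 commits.

5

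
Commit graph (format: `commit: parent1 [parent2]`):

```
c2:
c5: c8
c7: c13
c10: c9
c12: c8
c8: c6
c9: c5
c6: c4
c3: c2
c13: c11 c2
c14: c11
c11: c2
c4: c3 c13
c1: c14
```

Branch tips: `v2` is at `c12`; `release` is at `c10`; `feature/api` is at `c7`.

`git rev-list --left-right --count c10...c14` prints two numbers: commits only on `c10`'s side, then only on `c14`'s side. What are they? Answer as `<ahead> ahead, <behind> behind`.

8 ahead, 1 behind

Reachable from c10: {c10, c11, c13, c2, c3, c4, c5, c6, c8, c9}.
Reachable from c14: {c11, c14, c2}.
Only in c10's history (ahead): {c10, c13, c3, c4, c5, c6, c8, c9} — 8.
Only in c14's history (behind): {c14} — 1.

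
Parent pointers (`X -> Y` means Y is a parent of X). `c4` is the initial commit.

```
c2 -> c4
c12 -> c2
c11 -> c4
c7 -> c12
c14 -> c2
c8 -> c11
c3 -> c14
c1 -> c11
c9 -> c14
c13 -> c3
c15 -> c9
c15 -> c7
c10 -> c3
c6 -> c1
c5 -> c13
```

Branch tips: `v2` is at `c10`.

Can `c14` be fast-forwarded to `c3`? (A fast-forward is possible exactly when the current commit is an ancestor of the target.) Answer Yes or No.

A fast-forward from c14 to c3 is possible iff c14 is an ancestor of c3.
Ancestors of c3: {c14, c2, c3, c4}.
c14 is among them, so fast-forward is possible.

Yes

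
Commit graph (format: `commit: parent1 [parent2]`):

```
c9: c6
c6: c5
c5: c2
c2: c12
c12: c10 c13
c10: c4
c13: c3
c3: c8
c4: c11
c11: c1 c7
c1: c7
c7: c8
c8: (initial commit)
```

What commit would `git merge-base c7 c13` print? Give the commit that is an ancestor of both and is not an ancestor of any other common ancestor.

Ancestors of c7: {c7, c8}.
Ancestors of c13: {c13, c3, c8}.
Common ancestors: {c8}.
The only common ancestor is c8, so it is the merge base.

c8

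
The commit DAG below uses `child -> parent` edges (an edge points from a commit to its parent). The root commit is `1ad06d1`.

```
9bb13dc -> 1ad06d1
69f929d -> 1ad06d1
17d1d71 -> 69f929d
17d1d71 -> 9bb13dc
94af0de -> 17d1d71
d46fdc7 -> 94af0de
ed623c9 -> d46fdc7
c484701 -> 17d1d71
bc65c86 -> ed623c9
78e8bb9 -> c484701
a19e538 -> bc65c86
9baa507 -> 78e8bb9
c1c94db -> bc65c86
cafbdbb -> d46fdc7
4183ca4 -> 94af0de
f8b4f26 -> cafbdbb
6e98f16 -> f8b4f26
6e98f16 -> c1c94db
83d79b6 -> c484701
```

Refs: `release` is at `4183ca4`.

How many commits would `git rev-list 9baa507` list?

7

Walking parent pointers from 9baa507: reachable set = {17d1d71, 1ad06d1, 69f929d, 78e8bb9, 9baa507, 9bb13dc, c484701}.
That is 7 commits.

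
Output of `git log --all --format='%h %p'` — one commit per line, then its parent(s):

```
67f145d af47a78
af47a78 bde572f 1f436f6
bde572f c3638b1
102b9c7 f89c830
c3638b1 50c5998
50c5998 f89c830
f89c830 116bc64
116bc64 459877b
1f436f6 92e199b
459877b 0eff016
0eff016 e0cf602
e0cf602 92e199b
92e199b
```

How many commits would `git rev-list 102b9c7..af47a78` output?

Reachable from af47a78: {0eff016, 116bc64, 1f436f6, 459877b, 50c5998, 92e199b, af47a78, bde572f, c3638b1, e0cf602, f89c830}.
Reachable from 102b9c7: {0eff016, 102b9c7, 116bc64, 459877b, 92e199b, e0cf602, f89c830}.
In af47a78's history but not 102b9c7's: {1f436f6, 50c5998, af47a78, bde572f, c3638b1} — 5 commits.

5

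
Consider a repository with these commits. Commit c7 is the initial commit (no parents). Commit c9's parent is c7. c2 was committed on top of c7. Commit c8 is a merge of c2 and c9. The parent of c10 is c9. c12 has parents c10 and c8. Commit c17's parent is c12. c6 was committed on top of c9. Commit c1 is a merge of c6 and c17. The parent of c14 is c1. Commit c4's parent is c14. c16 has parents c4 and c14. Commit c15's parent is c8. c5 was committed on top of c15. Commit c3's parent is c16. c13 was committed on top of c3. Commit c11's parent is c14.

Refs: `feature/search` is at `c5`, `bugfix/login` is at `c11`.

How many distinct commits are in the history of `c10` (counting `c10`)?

3

Walking parent pointers from c10: reachable set = {c10, c7, c9}.
That is 3 commits.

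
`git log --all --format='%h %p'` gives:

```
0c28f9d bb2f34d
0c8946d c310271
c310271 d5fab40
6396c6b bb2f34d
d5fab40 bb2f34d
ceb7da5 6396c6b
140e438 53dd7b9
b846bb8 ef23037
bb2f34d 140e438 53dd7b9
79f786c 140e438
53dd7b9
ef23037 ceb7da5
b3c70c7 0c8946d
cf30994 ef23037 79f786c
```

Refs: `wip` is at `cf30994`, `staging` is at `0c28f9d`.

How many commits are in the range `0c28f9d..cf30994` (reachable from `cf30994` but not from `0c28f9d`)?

5

Reachable from cf30994: {140e438, 53dd7b9, 6396c6b, 79f786c, bb2f34d, ceb7da5, cf30994, ef23037}.
Reachable from 0c28f9d: {0c28f9d, 140e438, 53dd7b9, bb2f34d}.
In cf30994's history but not 0c28f9d's: {6396c6b, 79f786c, ceb7da5, cf30994, ef23037} — 5 commits.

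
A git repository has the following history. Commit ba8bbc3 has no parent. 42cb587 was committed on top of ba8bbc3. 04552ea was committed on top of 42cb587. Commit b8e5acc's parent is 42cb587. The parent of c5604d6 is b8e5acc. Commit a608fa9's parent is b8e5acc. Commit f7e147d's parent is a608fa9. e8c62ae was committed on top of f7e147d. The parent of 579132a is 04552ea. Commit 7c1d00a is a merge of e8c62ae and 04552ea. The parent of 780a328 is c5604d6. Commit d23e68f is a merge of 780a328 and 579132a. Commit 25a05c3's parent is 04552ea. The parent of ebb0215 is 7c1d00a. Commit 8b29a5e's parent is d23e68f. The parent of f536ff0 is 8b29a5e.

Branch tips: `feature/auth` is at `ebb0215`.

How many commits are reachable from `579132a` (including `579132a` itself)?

4

Walking parent pointers from 579132a: reachable set = {04552ea, 42cb587, 579132a, ba8bbc3}.
That is 4 commits.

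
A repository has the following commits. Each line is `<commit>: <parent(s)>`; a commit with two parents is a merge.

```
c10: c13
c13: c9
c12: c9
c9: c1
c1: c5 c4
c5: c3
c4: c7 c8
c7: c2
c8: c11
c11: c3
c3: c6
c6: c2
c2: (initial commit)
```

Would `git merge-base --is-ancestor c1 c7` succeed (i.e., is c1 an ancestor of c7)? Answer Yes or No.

No

Ancestors of c7: {c2, c7}.
c1 is not in that set, so it is not an ancestor of c7.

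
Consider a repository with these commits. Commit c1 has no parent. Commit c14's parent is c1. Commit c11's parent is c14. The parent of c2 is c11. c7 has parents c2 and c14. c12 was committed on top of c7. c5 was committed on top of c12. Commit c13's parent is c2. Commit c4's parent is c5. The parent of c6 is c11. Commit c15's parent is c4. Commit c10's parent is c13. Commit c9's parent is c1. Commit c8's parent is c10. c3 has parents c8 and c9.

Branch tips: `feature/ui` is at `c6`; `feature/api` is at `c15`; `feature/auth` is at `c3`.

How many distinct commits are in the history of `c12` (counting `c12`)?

6

Walking parent pointers from c12: reachable set = {c1, c11, c12, c14, c2, c7}.
That is 6 commits.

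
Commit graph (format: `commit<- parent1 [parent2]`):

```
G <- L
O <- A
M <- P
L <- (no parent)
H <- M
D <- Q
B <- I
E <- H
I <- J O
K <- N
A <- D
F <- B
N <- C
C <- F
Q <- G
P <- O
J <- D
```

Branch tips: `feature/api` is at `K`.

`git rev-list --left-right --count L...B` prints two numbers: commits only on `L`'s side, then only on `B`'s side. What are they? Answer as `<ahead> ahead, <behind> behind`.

0 ahead, 8 behind

Reachable from L: {L}.
Reachable from B: {A, B, D, G, I, J, L, O, Q}.
Only in L's history (ahead): {} — 0.
Only in B's history (behind): {A, B, D, G, I, J, O, Q} — 8.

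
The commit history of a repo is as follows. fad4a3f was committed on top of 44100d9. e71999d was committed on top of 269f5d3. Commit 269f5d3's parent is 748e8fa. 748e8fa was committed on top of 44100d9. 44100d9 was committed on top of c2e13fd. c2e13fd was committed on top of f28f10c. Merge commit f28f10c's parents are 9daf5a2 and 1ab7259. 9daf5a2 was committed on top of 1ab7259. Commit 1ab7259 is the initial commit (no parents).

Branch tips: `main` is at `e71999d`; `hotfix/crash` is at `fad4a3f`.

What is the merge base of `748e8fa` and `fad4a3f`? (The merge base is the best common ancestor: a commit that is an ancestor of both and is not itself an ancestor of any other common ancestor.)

Ancestors of 748e8fa: {1ab7259, 44100d9, 748e8fa, 9daf5a2, c2e13fd, f28f10c}.
Ancestors of fad4a3f: {1ab7259, 44100d9, 9daf5a2, c2e13fd, f28f10c, fad4a3f}.
Common ancestors: {1ab7259, 44100d9, 9daf5a2, c2e13fd, f28f10c}.
Among these, 44100d9 is not an ancestor of any other common ancestor — it is the merge base.

44100d9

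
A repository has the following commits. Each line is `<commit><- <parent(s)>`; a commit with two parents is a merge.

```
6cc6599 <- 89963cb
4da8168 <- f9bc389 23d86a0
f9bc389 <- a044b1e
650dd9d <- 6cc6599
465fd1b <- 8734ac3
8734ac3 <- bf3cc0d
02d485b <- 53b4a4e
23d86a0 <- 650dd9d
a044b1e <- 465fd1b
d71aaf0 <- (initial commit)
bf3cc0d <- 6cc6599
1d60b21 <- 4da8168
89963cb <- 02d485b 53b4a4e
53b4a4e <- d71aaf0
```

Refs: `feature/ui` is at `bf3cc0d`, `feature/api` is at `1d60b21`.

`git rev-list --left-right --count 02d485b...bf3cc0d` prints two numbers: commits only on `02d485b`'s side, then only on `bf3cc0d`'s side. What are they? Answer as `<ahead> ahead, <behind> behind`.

Reachable from 02d485b: {02d485b, 53b4a4e, d71aaf0}.
Reachable from bf3cc0d: {02d485b, 53b4a4e, 6cc6599, 89963cb, bf3cc0d, d71aaf0}.
Only in 02d485b's history (ahead): {} — 0.
Only in bf3cc0d's history (behind): {6cc6599, 89963cb, bf3cc0d} — 3.

0 ahead, 3 behind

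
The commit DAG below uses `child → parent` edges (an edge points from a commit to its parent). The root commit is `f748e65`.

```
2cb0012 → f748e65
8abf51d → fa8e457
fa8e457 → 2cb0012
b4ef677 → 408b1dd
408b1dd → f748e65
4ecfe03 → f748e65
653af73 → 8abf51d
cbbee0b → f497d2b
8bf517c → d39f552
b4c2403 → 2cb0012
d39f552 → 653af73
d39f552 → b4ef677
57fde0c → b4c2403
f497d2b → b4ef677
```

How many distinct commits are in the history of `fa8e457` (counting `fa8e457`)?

Walking parent pointers from fa8e457: reachable set = {2cb0012, f748e65, fa8e457}.
That is 3 commits.

3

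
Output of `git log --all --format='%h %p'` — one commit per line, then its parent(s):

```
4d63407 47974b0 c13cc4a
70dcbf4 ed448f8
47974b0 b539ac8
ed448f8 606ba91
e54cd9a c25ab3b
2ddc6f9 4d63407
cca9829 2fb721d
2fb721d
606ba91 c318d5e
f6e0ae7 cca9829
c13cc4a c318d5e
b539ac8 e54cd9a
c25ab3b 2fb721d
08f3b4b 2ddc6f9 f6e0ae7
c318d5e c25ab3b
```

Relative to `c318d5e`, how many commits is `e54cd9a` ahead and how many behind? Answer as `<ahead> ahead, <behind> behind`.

Reachable from e54cd9a: {2fb721d, c25ab3b, e54cd9a}.
Reachable from c318d5e: {2fb721d, c25ab3b, c318d5e}.
Only in e54cd9a's history (ahead): {e54cd9a} — 1.
Only in c318d5e's history (behind): {c318d5e} — 1.

1 ahead, 1 behind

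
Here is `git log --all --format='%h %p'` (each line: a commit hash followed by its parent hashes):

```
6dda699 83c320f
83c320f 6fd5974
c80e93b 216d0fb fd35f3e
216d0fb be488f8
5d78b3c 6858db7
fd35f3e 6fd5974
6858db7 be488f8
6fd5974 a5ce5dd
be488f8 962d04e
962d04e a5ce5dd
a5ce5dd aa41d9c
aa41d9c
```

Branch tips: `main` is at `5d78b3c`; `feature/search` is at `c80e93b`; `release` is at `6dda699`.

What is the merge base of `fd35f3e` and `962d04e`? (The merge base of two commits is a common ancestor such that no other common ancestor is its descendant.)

a5ce5dd

Ancestors of fd35f3e: {6fd5974, a5ce5dd, aa41d9c, fd35f3e}.
Ancestors of 962d04e: {962d04e, a5ce5dd, aa41d9c}.
Common ancestors: {a5ce5dd, aa41d9c}.
Among these, a5ce5dd is not an ancestor of any other common ancestor — it is the merge base.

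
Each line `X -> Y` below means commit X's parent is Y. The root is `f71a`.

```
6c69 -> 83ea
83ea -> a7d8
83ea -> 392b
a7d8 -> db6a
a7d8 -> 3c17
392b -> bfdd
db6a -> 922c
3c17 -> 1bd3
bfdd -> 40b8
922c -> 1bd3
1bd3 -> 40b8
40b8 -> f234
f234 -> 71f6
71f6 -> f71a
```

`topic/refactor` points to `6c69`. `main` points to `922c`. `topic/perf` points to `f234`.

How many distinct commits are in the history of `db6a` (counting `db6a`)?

7

Walking parent pointers from db6a: reachable set = {1bd3, 40b8, 71f6, 922c, db6a, f234, f71a}.
That is 7 commits.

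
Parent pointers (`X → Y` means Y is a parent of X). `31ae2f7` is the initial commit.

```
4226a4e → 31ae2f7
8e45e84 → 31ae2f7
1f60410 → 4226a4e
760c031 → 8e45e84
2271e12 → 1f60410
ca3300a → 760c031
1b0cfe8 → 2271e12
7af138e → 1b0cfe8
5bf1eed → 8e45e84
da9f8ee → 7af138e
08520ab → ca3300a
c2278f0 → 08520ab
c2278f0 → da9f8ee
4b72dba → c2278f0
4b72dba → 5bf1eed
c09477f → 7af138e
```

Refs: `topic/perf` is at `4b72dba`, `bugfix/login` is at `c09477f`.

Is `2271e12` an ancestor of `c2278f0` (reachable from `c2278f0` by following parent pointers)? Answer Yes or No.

Ancestors of c2278f0 (commits reachable by following parents): {08520ab, 1b0cfe8, 1f60410, 2271e12, 31ae2f7, 4226a4e, 760c031, 7af138e, 8e45e84, c2278f0, ca3300a, da9f8ee}.
2271e12 is in that set, so it is an ancestor of c2278f0.

Yes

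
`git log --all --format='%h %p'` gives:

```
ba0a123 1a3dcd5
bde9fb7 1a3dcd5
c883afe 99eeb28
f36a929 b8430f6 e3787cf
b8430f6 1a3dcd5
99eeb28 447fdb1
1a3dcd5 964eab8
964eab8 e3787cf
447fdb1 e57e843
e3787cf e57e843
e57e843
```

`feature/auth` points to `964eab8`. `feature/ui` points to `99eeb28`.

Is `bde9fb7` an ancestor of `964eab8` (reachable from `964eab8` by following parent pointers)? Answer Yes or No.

No

Ancestors of 964eab8: {964eab8, e3787cf, e57e843}.
bde9fb7 is not in that set, so it is not an ancestor of 964eab8.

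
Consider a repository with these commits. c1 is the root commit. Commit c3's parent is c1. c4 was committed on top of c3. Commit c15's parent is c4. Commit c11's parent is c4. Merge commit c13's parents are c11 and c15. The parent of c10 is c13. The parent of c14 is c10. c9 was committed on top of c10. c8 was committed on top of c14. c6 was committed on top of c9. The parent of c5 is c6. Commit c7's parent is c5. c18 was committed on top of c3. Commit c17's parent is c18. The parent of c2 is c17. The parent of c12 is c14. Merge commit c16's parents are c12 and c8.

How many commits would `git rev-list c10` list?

7

Walking parent pointers from c10: reachable set = {c1, c10, c11, c13, c15, c3, c4}.
That is 7 commits.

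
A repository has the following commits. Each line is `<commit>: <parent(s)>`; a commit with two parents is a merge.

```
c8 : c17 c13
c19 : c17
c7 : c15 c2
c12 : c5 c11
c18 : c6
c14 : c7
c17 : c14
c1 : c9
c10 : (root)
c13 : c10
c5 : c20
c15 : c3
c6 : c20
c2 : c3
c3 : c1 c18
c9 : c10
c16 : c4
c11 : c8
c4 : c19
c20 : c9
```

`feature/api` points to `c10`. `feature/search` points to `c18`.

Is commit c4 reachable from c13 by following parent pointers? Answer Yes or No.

Ancestors of c13: {c10, c13}.
c4 is not in that set, so it is not an ancestor of c13.

No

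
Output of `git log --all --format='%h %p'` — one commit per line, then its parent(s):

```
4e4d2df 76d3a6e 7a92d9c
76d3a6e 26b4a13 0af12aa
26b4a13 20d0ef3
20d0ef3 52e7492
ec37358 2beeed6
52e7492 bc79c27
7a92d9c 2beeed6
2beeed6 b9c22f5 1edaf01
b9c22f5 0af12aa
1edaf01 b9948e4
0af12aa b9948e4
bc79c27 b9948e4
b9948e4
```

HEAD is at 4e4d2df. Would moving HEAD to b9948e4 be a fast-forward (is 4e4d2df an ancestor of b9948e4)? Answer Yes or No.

No

A fast-forward from 4e4d2df to b9948e4 is possible iff 4e4d2df is an ancestor of b9948e4.
Ancestors of b9948e4: {b9948e4}.
4e4d2df is not among them, so fast-forward is not possible.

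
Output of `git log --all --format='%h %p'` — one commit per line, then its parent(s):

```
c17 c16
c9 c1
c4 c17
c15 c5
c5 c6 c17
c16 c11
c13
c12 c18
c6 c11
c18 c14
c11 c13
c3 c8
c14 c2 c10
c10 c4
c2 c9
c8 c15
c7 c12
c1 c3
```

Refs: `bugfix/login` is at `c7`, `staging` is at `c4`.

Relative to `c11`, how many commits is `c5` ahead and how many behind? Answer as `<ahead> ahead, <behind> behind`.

4 ahead, 0 behind

Reachable from c5: {c11, c13, c16, c17, c5, c6}.
Reachable from c11: {c11, c13}.
Only in c5's history (ahead): {c16, c17, c5, c6} — 4.
Only in c11's history (behind): {} — 0.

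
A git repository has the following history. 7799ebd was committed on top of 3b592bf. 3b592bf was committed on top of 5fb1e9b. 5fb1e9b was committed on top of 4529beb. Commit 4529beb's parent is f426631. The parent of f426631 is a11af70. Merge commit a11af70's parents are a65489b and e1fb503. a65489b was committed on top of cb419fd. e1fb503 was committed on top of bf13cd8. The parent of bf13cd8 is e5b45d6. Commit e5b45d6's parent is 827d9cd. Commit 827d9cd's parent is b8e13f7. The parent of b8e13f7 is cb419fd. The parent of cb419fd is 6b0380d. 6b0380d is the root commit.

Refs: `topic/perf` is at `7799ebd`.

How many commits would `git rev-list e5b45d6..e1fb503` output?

2

Reachable from e1fb503: {6b0380d, 827d9cd, b8e13f7, bf13cd8, cb419fd, e1fb503, e5b45d6}.
Reachable from e5b45d6: {6b0380d, 827d9cd, b8e13f7, cb419fd, e5b45d6}.
In e1fb503's history but not e5b45d6's: {bf13cd8, e1fb503} — 2 commits.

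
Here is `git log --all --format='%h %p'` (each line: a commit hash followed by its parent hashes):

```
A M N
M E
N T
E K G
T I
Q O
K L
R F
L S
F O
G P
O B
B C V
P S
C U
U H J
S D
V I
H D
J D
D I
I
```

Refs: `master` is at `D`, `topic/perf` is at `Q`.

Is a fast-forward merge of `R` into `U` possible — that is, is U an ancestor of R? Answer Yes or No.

A fast-forward from U to R is possible iff U is an ancestor of R.
Ancestors of R: {B, C, D, F, H, I, J, O, R, U, V}.
U is among them, so fast-forward is possible.

Yes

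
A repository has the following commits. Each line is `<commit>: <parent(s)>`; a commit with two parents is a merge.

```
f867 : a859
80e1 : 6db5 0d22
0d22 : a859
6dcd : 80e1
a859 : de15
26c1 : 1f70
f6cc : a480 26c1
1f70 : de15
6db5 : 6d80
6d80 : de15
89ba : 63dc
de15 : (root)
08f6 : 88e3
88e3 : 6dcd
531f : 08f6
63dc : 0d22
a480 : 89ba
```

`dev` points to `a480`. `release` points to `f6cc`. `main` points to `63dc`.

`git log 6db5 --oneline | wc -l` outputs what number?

3

Walking parent pointers from 6db5: reachable set = {6d80, 6db5, de15}.
That is 3 commits.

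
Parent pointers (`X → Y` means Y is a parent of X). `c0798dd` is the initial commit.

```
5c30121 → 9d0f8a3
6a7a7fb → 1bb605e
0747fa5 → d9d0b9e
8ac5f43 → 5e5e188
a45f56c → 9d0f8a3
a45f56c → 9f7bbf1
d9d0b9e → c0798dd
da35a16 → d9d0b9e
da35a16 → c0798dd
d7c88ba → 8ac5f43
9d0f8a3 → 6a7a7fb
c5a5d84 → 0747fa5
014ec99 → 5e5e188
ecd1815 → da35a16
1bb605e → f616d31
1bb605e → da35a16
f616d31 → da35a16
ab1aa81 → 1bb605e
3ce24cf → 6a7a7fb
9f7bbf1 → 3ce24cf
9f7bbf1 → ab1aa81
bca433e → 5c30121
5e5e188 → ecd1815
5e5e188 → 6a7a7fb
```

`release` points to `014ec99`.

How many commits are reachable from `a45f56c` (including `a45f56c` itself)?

11

Walking parent pointers from a45f56c: reachable set = {1bb605e, 3ce24cf, 6a7a7fb, 9d0f8a3, 9f7bbf1, a45f56c, ab1aa81, c0798dd, d9d0b9e, da35a16, f616d31}.
That is 11 commits.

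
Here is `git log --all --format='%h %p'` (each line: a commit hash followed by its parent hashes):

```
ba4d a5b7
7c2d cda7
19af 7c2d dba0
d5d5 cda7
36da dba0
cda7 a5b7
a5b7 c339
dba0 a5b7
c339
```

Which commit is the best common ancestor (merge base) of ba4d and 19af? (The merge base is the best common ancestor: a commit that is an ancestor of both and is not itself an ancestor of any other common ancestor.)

a5b7

Ancestors of ba4d: {a5b7, ba4d, c339}.
Ancestors of 19af: {19af, 7c2d, a5b7, c339, cda7, dba0}.
Common ancestors: {a5b7, c339}.
Among these, a5b7 is not an ancestor of any other common ancestor — it is the merge base.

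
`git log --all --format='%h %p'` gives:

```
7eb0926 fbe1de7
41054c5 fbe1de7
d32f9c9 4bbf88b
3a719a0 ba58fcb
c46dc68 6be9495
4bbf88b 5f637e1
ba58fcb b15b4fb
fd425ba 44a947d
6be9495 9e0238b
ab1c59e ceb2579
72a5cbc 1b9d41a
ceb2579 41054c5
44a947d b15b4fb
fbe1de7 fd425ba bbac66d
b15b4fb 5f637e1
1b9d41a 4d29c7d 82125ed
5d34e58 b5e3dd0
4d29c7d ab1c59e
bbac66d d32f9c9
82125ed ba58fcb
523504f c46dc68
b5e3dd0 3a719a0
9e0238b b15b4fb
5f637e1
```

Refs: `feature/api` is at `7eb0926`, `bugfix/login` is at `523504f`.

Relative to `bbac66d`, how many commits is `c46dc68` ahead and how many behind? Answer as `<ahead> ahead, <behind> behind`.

4 ahead, 3 behind

Reachable from c46dc68: {5f637e1, 6be9495, 9e0238b, b15b4fb, c46dc68}.
Reachable from bbac66d: {4bbf88b, 5f637e1, bbac66d, d32f9c9}.
Only in c46dc68's history (ahead): {6be9495, 9e0238b, b15b4fb, c46dc68} — 4.
Only in bbac66d's history (behind): {4bbf88b, bbac66d, d32f9c9} — 3.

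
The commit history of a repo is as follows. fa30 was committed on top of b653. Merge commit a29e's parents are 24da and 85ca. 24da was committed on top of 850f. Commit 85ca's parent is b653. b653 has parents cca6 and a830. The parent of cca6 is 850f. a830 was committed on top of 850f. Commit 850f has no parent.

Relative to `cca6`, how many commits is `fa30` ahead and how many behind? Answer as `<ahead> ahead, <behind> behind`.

3 ahead, 0 behind

Reachable from fa30: {850f, a830, b653, cca6, fa30}.
Reachable from cca6: {850f, cca6}.
Only in fa30's history (ahead): {a830, b653, fa30} — 3.
Only in cca6's history (behind): {} — 0.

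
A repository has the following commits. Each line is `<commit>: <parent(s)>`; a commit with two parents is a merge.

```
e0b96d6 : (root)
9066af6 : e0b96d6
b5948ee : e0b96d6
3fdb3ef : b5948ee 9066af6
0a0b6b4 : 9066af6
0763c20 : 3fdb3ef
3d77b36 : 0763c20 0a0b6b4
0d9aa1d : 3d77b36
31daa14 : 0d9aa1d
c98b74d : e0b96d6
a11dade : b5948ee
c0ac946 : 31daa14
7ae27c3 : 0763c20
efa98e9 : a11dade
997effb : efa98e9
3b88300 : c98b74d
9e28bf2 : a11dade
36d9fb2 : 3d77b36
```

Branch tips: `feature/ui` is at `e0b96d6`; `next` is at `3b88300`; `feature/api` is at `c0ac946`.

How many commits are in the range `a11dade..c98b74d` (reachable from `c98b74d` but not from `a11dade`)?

Reachable from c98b74d: {c98b74d, e0b96d6}.
Reachable from a11dade: {a11dade, b5948ee, e0b96d6}.
In c98b74d's history but not a11dade's: {c98b74d} — 1 commit.

1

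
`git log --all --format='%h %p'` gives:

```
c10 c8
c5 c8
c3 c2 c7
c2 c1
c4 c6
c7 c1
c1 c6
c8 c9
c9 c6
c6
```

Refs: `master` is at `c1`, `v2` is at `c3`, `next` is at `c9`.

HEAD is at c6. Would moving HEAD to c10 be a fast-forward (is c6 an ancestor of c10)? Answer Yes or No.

A fast-forward from c6 to c10 is possible iff c6 is an ancestor of c10.
Ancestors of c10: {c10, c6, c8, c9}.
c6 is among them, so fast-forward is possible.

Yes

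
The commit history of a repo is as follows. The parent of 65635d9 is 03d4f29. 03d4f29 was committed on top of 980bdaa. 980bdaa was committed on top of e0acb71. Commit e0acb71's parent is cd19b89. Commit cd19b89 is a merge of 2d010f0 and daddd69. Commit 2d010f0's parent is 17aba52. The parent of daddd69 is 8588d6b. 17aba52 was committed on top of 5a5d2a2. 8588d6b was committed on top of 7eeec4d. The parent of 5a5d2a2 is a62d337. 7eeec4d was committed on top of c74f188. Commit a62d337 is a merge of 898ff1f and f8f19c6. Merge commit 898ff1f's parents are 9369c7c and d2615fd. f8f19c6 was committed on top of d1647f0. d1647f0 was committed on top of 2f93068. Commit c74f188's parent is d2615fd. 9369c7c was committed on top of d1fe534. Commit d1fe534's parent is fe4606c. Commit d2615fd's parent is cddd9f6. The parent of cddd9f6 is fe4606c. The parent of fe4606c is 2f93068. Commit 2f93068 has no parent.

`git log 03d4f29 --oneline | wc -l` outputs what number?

21

Walking parent pointers from 03d4f29: reachable set = {03d4f29, 17aba52, 2d010f0, 2f93068, 5a5d2a2, 7eeec4d, 8588d6b, 898ff1f, 9369c7c, 980bdaa, a62d337, c74f188, cd19b89, cddd9f6, d1647f0, d1fe534, d2615fd, daddd69, e0acb71, f8f19c6, fe4606c}.
That is 21 commits.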